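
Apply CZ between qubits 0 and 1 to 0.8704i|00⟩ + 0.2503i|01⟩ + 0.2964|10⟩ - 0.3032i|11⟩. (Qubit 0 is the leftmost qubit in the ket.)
0.8704i|00⟩ + 0.2503i|01⟩ + 0.2964|10⟩ + 0.3032i|11⟩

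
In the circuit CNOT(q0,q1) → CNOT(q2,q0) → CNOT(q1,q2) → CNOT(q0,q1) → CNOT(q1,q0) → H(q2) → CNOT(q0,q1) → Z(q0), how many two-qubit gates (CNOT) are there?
6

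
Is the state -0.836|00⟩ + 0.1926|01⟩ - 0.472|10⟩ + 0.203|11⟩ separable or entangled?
Entangled

Writing the state as a|00⟩ + b|01⟩ + c|10⟩ + d|11⟩, it is a product state iff ad − bc = 0.
Here (a, b, c, d) = (-0.836, 0.1926, -0.472, 0.203): ad − bc = (-0.836)(0.203) − (0.1926)(-0.472) = -0.0788 ≠ 0, so the state is entangled.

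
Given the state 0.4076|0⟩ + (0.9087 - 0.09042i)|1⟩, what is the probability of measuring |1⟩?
0.8339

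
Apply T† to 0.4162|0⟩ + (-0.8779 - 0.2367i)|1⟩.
0.4162|0⟩ + (-0.7881 + 0.4534i)|1⟩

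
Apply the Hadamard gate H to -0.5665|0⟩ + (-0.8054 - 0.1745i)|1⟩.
(-0.9701 - 0.1234i)|0⟩ + (0.1689 + 0.1234i)|1⟩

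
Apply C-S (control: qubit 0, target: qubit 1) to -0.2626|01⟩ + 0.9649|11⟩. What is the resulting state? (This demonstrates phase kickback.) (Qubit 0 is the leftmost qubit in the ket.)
-0.2626|01⟩ + 0.9649i|11⟩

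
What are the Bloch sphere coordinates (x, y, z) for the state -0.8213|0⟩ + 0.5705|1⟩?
(-0.9371, 0, 0.3491)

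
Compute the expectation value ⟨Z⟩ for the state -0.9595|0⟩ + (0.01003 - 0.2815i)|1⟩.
0.8413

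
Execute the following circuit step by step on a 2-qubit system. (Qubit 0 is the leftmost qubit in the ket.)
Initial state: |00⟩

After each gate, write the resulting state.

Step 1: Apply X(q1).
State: |01⟩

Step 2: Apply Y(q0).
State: i|11⟩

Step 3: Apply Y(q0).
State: |01⟩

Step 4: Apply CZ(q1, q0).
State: |01⟩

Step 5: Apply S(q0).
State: |01⟩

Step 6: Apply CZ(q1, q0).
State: |01⟩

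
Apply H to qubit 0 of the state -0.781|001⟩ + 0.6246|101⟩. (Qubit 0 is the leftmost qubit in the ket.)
-0.1106|001⟩ - 0.9939|101⟩

H on qubit 0 mixes each pair of kets that differ only in qubit 0: amplitudes (a, b) of (|…0…⟩, |…1…⟩) become ((a + b)/√2, (a − b)/√2). Kets absent from the input have amplitude 0.
(|001⟩, |101⟩): (a, b) = (-0.781, 0.6246) → (-0.1106, -0.9939)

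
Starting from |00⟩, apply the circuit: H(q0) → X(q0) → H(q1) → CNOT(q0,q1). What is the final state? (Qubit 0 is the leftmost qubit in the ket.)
1/2|00⟩ + 1/2|01⟩ + 1/2|10⟩ + 1/2|11⟩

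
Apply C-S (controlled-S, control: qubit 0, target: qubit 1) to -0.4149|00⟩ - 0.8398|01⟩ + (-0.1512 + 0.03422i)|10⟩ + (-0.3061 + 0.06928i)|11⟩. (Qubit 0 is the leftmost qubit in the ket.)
-0.4149|00⟩ - 0.8398|01⟩ + (-0.1512 + 0.03422i)|10⟩ + (-0.06928 - 0.3061i)|11⟩

C-S leaves the control-|0⟩ kets |00⟩, |01⟩ unchanged and applies S to qubit 1 on the control-|1⟩ pair (|10⟩, |11⟩).
S = [[1, 0], [0, i]].
With a = amp(|10⟩) = (-0.1512 + 0.03422i) and b = amp(|11⟩) = (-0.3061 + 0.06928i):
new amp(|10⟩) = (1)·a = (-0.1512 + 0.03422i)
new amp(|11⟩) = (i)·b = (-0.06928 - 0.3061i)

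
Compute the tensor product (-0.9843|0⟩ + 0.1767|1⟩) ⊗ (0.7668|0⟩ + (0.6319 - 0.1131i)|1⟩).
-0.7548|00⟩ + (-0.622 + 0.1113i)|01⟩ + 0.1355|10⟩ + (0.1117 - 0.01998i)|11⟩

amp(|b₁b₂…⟩) = product of the factor amplitudes for bits b₁, b₂, …; only kets whose every factor amplitude is nonzero survive.
|00⟩: (-0.9843)(0.7668) = -0.7548
|01⟩: (-0.9843)(0.6319 - 0.1131i) = (-0.622 + 0.1113i)
|10⟩: (0.1767)(0.7668) = 0.1355
|11⟩: (0.1767)(0.6319 - 0.1131i) = (0.1117 - 0.01998i)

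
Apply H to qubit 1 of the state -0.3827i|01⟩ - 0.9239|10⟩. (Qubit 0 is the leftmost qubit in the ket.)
-0.2706i|00⟩ + 0.2706i|01⟩ - 0.6533|10⟩ - 0.6533|11⟩

H on qubit 1 mixes each pair of kets that differ only in qubit 1: amplitudes (a, b) of (|…0…⟩, |…1…⟩) become ((a + b)/√2, (a − b)/√2). Kets absent from the input have amplitude 0.
(|00⟩, |01⟩): (a, b) = (0, -0.3827i) → (-0.2706i, 0.2706i)
(|10⟩, |11⟩): (a, b) = (-0.9239, 0) → (-0.6533, -0.6533)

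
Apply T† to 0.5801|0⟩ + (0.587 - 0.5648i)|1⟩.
0.5801|0⟩ + (0.0157 - 0.8144i)|1⟩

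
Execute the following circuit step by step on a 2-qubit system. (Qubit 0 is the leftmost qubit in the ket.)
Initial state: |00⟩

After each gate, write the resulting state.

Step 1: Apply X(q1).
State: |01⟩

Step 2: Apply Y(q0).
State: i|11⟩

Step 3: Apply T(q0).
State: (-1/√2 + (1/√2)i)|11⟩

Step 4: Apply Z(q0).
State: (1/√2 - (1/√2)i)|11⟩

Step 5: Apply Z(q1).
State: (-1/√2 + (1/√2)i)|11⟩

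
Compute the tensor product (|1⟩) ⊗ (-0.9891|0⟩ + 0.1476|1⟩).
-0.9891|10⟩ + 0.1476|11⟩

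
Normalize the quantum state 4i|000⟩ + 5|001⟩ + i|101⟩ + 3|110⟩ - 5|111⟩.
0.4588i|000⟩ + 0.5735|001⟩ + 0.1147i|101⟩ + 0.3441|110⟩ - 0.5735|111⟩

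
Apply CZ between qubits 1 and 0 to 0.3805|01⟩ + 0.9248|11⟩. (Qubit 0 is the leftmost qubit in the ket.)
0.3805|01⟩ - 0.9248|11⟩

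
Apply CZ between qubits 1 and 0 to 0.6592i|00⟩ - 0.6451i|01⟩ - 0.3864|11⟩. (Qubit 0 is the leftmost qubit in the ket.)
0.6592i|00⟩ - 0.6451i|01⟩ + 0.3864|11⟩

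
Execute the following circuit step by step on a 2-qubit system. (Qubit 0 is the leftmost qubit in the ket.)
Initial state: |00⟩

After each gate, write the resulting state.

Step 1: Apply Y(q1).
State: i|01⟩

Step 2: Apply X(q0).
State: i|11⟩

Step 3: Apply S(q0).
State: -|11⟩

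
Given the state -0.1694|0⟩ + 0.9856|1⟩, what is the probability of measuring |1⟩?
0.9714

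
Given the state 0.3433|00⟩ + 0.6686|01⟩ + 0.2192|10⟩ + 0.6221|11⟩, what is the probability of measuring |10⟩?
0.04805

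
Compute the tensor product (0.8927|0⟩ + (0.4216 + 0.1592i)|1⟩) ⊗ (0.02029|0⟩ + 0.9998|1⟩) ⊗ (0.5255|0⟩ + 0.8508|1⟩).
0.009518|000⟩ + 0.01541|001⟩ + 0.469|010⟩ + 0.7594|011⟩ + (0.004495 + 0.001697i)|100⟩ + (0.007278 + 0.002748i)|101⟩ + (0.2215 + 0.08364i)|110⟩ + (0.3586 + 0.1354i)|111⟩

amp(|b₁b₂…⟩) = product of the factor amplitudes for bits b₁, b₂, …; only kets whose every factor amplitude is nonzero survive.
|000⟩: (0.8927)(0.02029)(0.5255) = 0.009518
|001⟩: (0.8927)(0.02029)(0.8508) = 0.01541
|010⟩: (0.8927)(0.9998)(0.5255) = 0.469
|011⟩: (0.8927)(0.9998)(0.8508) = 0.7594
|100⟩: (0.4216 + 0.1592i)(0.02029)(0.5255) = (0.004495 + 0.001697i)
|101⟩: (0.4216 + 0.1592i)(0.02029)(0.8508) = (0.007278 + 0.002748i)
|110⟩: (0.4216 + 0.1592i)(0.9998)(0.5255) = (0.2215 + 0.08364i)
|111⟩: (0.4216 + 0.1592i)(0.9998)(0.8508) = (0.3586 + 0.1354i)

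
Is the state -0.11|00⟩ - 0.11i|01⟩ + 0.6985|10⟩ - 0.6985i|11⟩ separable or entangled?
Entangled

Writing the state as a|00⟩ + b|01⟩ + c|10⟩ + d|11⟩, it is a product state iff ad − bc = 0.
Here (a, b, c, d) = (-0.11, -0.11i, 0.6985, -0.6985i): ad − bc = (-0.11)(-0.6985i) − (-0.11i)(0.6985) = 0.1537i ≠ 0, so the state is entangled.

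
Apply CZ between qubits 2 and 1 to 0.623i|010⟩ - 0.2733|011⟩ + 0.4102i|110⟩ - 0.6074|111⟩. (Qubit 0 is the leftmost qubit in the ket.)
0.623i|010⟩ + 0.2733|011⟩ + 0.4102i|110⟩ + 0.6074|111⟩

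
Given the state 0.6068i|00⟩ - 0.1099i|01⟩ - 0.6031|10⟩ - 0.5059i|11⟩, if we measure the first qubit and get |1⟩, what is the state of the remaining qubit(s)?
-0.7661|0⟩ - 0.6427i|1⟩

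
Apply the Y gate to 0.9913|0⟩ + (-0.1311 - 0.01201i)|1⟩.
(-0.01201 + 0.1311i)|0⟩ + 0.9913i|1⟩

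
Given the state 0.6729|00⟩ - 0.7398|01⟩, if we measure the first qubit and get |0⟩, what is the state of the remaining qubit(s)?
0.6729|0⟩ - 0.7398|1⟩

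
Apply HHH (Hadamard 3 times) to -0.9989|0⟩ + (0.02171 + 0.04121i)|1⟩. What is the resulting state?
(-0.691 + 0.02914i)|0⟩ + (-0.7217 - 0.02914i)|1⟩

H² = I, so H^3 = H: a single Hadamard. With (a, b) = (-0.9989, (0.02171 + 0.04121i)), H gives ((a + b)/√2, (a − b)/√2) = ((-0.691 + 0.02914i), (-0.7217 - 0.02914i)).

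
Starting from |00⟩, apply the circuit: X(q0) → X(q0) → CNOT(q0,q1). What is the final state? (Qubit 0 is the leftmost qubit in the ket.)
|00⟩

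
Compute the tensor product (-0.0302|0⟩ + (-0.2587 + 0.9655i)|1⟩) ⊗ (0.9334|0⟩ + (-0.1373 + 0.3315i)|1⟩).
-0.02819|00⟩ + (0.004146 - 0.01001i)|01⟩ + (-0.2415 + 0.9012i)|10⟩ + (-0.2845 - 0.2183i)|11⟩

amp(|b₁b₂…⟩) = product of the factor amplitudes for bits b₁, b₂, …; only kets whose every factor amplitude is nonzero survive.
|00⟩: (-0.0302)(0.9334) = -0.02819
|01⟩: (-0.0302)(-0.1373 + 0.3315i) = (0.004146 - 0.01001i)
|10⟩: (-0.2587 + 0.9655i)(0.9334) = (-0.2415 + 0.9012i)
|11⟩: (-0.2587 + 0.9655i)(-0.1373 + 0.3315i) = (-0.2845 - 0.2183i)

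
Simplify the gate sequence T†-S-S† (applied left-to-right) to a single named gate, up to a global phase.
T†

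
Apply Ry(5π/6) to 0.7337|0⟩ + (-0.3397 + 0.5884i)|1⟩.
(0.518 - 0.5684i)|0⟩ + (0.6208 + 0.1523i)|1⟩

Ry(5π/6) = [[cos(θ/2), −sin(θ/2)], [sin(θ/2), cos(θ/2)]]; θ = 5π/6, cos(θ/2) ≈ 0.258819, sin(θ/2) ≈ 0.965926.
With a = amp(|0⟩) = 0.7337 and b = amp(|1⟩) = (-0.3397 + 0.5884i):
new amp(|0⟩) = (0.258819)·a + (-0.965926)·b = (0.518 - 0.5684i)
new amp(|1⟩) = (0.965926)·a + (0.258819)·b = (0.6208 + 0.1523i)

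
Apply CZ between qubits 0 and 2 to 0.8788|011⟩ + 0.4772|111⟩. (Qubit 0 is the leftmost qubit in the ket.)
0.8788|011⟩ - 0.4772|111⟩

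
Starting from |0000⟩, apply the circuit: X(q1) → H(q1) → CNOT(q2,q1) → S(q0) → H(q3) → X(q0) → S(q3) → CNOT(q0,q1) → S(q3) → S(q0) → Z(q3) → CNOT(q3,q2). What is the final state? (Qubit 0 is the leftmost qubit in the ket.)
-(1/2)i|1000⟩ - (1/2)i|1011⟩ + (1/2)i|1100⟩ + (1/2)i|1111⟩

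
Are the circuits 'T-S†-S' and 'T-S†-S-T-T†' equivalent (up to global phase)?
Yes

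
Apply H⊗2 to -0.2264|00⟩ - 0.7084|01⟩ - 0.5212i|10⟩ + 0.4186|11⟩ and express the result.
(-0.2581 - 0.2606i)|00⟩ + (0.0317 - 0.2606i)|01⟩ + (-0.6767 + 0.2606i)|10⟩ + (0.4503 + 0.2606i)|11⟩

H⊗2 gives amp(|y⟩) = (1/2) Σ_x (−1)^(x·y) amp(|x⟩), where x·y is the number of positions in which both x and y have a 1.
|00⟩: (-0.2264 - 0.7084 - 0.5212i + 0.4186)/2 = (-0.2581 - 0.2606i)
|01⟩: (-0.2264 + 0.7084 - 0.5212i - 0.4186)/2 = (0.0317 - 0.2606i)
|10⟩: (-0.2264 - 0.7084 + 0.5212i - 0.4186)/2 = (-0.6767 + 0.2606i)
|11⟩: (-0.2264 + 0.7084 + 0.5212i + 0.4186)/2 = (0.4503 + 0.2606i)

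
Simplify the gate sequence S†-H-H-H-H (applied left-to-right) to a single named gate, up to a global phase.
S†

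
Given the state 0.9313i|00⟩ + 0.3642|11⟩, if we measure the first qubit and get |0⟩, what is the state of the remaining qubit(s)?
i|0⟩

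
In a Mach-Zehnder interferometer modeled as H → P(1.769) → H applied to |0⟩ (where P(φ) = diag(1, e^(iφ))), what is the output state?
(0.4015 + 0.4902i)|0⟩ + (0.5985 - 0.4902i)|1⟩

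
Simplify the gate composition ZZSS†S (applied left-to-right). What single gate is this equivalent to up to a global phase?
S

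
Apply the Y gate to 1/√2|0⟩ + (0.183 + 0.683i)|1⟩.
(0.683 - 0.183i)|0⟩ + (1/√2)i|1⟩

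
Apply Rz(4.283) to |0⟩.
(-0.5402 - 0.8415i)|0⟩

Rz(4.283) = [[e^(−iθ/2), 0], [0, e^(iθ/2)]] with e^(±iθ/2) = cos(θ/2) ± i·sin(θ/2); θ = 4.283, cos(θ/2) ≈ -0.540224, sin(θ/2) ≈ 0.841521.
With a = amp(|0⟩) = 1 and b = amp(|1⟩) = 0:
new amp(|0⟩) = (-0.540224 - 0.841521i)·a = (-0.5402 - 0.8415i)
new amp(|1⟩) = (-0.540224 + 0.841521i)·b = 0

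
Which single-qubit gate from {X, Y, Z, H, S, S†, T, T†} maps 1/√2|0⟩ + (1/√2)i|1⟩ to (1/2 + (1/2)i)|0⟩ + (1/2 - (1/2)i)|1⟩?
H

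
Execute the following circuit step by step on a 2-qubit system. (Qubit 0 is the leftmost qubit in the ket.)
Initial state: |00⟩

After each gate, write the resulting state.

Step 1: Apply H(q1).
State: 1/√2|00⟩ + 1/√2|01⟩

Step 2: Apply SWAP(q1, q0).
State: 1/√2|00⟩ + 1/√2|10⟩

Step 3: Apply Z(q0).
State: 1/√2|00⟩ - 1/√2|10⟩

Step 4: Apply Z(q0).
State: 1/√2|00⟩ + 1/√2|10⟩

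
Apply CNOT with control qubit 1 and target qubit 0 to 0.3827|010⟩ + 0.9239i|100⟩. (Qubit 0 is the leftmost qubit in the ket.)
0.9239i|100⟩ + 0.3827|110⟩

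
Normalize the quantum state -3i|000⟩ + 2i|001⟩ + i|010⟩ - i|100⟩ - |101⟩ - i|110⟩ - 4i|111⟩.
-0.5222i|000⟩ + 0.3482i|001⟩ + 0.1741i|010⟩ - 0.1741i|100⟩ - 0.1741|101⟩ - 0.1741i|110⟩ - 0.6963i|111⟩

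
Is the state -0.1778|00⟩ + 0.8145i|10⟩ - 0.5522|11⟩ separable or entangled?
Entangled

Writing the state as a|00⟩ + b|01⟩ + c|10⟩ + d|11⟩, it is a product state iff ad − bc = 0.
Here (a, b, c, d) = (-0.1778, 0, 0.8145i, -0.5522): ad − bc = (-0.1778)(-0.5522) − (0)(0.8145i) = 0.09818 ≠ 0, so the state is entangled.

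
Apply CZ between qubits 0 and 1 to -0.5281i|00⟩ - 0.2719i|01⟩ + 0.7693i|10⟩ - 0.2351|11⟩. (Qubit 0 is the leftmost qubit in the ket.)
-0.5281i|00⟩ - 0.2719i|01⟩ + 0.7693i|10⟩ + 0.2351|11⟩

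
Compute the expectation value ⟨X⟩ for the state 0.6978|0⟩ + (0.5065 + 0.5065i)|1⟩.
0.7069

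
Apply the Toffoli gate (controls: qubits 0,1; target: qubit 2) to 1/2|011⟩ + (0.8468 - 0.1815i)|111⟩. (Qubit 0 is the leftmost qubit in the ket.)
1/2|011⟩ + (0.8468 - 0.1815i)|110⟩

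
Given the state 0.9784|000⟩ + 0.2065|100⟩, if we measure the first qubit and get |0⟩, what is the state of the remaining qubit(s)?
|00⟩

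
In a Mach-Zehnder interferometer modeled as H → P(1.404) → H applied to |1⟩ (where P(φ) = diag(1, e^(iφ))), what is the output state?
(0.417 - 0.4931i)|0⟩ + (0.583 + 0.4931i)|1⟩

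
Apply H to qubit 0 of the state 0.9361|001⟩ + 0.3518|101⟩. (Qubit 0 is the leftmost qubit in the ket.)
0.9107|001⟩ + 0.4132|101⟩

H on qubit 0 mixes each pair of kets that differ only in qubit 0: amplitudes (a, b) of (|…0…⟩, |…1…⟩) become ((a + b)/√2, (a − b)/√2). Kets absent from the input have amplitude 0.
(|001⟩, |101⟩): (a, b) = (0.9361, 0.3518) → (0.9107, 0.4132)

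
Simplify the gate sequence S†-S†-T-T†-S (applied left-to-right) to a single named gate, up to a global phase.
S†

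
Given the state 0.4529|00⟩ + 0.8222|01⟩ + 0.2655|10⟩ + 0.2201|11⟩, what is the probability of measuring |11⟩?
0.04844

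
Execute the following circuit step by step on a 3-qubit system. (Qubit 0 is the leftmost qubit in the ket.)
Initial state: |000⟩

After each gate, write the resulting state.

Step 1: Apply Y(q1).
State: i|010⟩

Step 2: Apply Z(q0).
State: i|010⟩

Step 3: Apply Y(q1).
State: |000⟩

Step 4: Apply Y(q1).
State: i|010⟩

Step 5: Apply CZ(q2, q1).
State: i|010⟩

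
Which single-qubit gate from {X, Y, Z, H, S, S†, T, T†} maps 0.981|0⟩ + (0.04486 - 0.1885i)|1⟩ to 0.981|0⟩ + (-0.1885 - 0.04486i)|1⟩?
S†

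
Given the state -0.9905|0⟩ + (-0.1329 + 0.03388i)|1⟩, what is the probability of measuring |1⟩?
0.01881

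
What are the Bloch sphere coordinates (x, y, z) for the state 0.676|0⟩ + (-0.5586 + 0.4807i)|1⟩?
(-0.7552, 0.6499, -0.08613)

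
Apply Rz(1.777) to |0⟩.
(0.6306 - 0.7761i)|0⟩

Rz(1.777) = [[e^(−iθ/2), 0], [0, e^(iθ/2)]] with e^(±iθ/2) = cos(θ/2) ± i·sin(θ/2); θ = 1.777, cos(θ/2) ≈ 0.630577, sin(θ/2) ≈ 0.776127.
With a = amp(|0⟩) = 1 and b = amp(|1⟩) = 0:
new amp(|0⟩) = (0.630577 - 0.776127i)·a = (0.6306 - 0.7761i)
new amp(|1⟩) = (0.630577 + 0.776127i)·b = 0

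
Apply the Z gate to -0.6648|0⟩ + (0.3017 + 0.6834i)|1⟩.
-0.6648|0⟩ + (-0.3017 - 0.6834i)|1⟩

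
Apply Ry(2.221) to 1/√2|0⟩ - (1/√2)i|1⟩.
(0.3141 + 0.6335i)|0⟩ + (0.6335 - 0.3141i)|1⟩

Ry(2.221) = [[cos(θ/2), −sin(θ/2)], [sin(θ/2), cos(θ/2)]]; θ = 2.221, cos(θ/2) ≈ 0.444214, sin(θ/2) ≈ 0.895921.
With a = amp(|0⟩) = 1/√2 and b = amp(|1⟩) = -(1/√2)i:
new amp(|0⟩) = (0.444214)·a + (-0.895921)·b = (0.3141 + 0.6335i)
new amp(|1⟩) = (0.895921)·a + (0.444214)·b = (0.6335 - 0.3141i)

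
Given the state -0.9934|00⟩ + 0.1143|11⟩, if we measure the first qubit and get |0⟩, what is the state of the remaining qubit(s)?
-|0⟩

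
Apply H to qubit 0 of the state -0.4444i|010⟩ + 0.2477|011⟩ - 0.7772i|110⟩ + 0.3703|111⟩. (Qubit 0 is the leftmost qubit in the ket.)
-0.8638i|010⟩ + 0.437|011⟩ + 0.2353i|110⟩ - 0.08669|111⟩

H on qubit 0 mixes each pair of kets that differ only in qubit 0: amplitudes (a, b) of (|…0…⟩, |…1…⟩) become ((a + b)/√2, (a − b)/√2). Kets absent from the input have amplitude 0.
(|010⟩, |110⟩): (a, b) = (-0.4444i, -0.7772i) → (-0.8638i, 0.2353i)
(|011⟩, |111⟩): (a, b) = (0.2477, 0.3703) → (0.437, -0.08669)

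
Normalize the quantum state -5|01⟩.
-|01⟩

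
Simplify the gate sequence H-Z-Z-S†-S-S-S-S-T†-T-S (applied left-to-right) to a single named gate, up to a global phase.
H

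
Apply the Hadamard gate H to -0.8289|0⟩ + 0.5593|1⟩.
-0.1906|0⟩ - 0.9816|1⟩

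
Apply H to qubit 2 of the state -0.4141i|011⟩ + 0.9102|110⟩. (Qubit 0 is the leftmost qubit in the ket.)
-0.2928i|010⟩ + 0.2928i|011⟩ + 0.6436|110⟩ + 0.6436|111⟩

H on qubit 2 mixes each pair of kets that differ only in qubit 2: amplitudes (a, b) of (|…0…⟩, |…1…⟩) become ((a + b)/√2, (a − b)/√2). Kets absent from the input have amplitude 0.
(|010⟩, |011⟩): (a, b) = (0, -0.4141i) → (-0.2928i, 0.2928i)
(|110⟩, |111⟩): (a, b) = (0.9102, 0) → (0.6436, 0.6436)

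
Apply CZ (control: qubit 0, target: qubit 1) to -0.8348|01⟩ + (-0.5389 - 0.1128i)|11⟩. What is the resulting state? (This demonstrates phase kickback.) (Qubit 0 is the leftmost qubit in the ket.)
-0.8348|01⟩ + (0.5389 + 0.1128i)|11⟩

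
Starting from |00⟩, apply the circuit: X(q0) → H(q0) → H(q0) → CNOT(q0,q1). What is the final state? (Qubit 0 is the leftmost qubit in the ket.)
|11⟩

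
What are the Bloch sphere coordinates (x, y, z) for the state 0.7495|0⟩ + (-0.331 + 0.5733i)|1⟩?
(-0.4962, 0.8594, 0.1235)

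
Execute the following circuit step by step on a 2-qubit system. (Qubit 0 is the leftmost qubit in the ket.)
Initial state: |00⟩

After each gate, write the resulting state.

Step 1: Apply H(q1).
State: 1/√2|00⟩ + 1/√2|01⟩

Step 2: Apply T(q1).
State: 1/√2|00⟩ + (1/2 + (1/2)i)|01⟩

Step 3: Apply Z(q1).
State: 1/√2|00⟩ + (-1/2 - (1/2)i)|01⟩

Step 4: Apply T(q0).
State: 1/√2|00⟩ + (-1/2 - (1/2)i)|01⟩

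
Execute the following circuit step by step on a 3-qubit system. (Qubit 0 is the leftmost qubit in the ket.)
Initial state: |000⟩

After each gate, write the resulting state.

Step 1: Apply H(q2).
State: 1/√2|000⟩ + 1/√2|001⟩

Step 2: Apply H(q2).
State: |000⟩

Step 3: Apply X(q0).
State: |100⟩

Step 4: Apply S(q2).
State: |100⟩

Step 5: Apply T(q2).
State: |100⟩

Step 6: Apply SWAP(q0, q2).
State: |001⟩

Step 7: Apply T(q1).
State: |001⟩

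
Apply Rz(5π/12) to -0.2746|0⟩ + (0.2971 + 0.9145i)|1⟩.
(-0.2179 + 0.1672i)|0⟩ + (-0.321 + 0.9064i)|1⟩

Rz(5π/12) = [[e^(−iθ/2), 0], [0, e^(iθ/2)]] with e^(±iθ/2) = cos(θ/2) ± i·sin(θ/2); θ = 5π/12, cos(θ/2) ≈ 0.793353, sin(θ/2) ≈ 0.608761.
With a = amp(|0⟩) = -0.2746 and b = amp(|1⟩) = (0.2971 + 0.9145i):
new amp(|0⟩) = (0.793353 - 0.608761i)·a = (-0.2179 + 0.1672i)
new amp(|1⟩) = (0.793353 + 0.608761i)·b = (-0.321 + 0.9064i)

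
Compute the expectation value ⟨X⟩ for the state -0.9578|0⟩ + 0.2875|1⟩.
-0.5507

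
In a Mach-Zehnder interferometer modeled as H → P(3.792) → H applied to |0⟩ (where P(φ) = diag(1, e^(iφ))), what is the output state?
(0.1021 - 0.3028i)|0⟩ + (0.8979 + 0.3028i)|1⟩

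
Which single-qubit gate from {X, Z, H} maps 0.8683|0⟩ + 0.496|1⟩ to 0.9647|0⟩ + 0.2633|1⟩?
H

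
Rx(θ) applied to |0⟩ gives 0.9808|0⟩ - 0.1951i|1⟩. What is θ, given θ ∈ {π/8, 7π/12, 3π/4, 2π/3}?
π/8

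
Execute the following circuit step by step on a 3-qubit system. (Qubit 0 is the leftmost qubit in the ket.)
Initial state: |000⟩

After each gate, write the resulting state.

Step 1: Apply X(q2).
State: |001⟩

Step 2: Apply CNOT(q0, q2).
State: |001⟩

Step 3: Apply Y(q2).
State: -i|000⟩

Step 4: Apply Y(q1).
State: |010⟩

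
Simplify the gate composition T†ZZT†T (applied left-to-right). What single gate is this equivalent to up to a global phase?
T†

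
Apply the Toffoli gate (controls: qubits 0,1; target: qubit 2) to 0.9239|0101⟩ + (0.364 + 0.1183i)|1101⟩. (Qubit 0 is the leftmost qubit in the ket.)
0.9239|0101⟩ + (0.364 + 0.1183i)|1111⟩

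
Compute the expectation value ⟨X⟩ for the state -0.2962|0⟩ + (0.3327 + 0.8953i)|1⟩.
-0.1971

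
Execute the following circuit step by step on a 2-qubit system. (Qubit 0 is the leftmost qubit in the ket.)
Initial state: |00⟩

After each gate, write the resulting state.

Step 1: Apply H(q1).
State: 1/√2|00⟩ + 1/√2|01⟩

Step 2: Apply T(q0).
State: 1/√2|00⟩ + 1/√2|01⟩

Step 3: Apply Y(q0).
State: (1/√2)i|10⟩ + (1/√2)i|11⟩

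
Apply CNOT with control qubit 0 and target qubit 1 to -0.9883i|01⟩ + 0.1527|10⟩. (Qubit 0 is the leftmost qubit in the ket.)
-0.9883i|01⟩ + 0.1527|11⟩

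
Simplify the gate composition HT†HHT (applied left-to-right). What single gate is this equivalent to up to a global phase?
H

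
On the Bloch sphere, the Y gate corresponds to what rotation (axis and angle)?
Rotation by π around the y-axis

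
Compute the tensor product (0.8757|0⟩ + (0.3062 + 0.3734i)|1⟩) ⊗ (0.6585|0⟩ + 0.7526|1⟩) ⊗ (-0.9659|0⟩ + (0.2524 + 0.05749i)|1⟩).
-0.557|000⟩ + (0.1455 + 0.03315i)|001⟩ - 0.6366|010⟩ + (0.1663 + 0.03789i)|011⟩ + (-0.1948 - 0.2375i)|100⟩ + (0.03676 + 0.07365i)|101⟩ + (-0.2226 - 0.2714i)|110⟩ + (0.04201 + 0.08418i)|111⟩

amp(|b₁b₂…⟩) = product of the factor amplitudes for bits b₁, b₂, …; only kets whose every factor amplitude is nonzero survive.
|000⟩: (0.8757)(0.6585)(-0.9659) = -0.557
|001⟩: (0.8757)(0.6585)(0.2524 + 0.05749i) = (0.1455 + 0.03315i)
|010⟩: (0.8757)(0.7526)(-0.9659) = -0.6366
|011⟩: (0.8757)(0.7526)(0.2524 + 0.05749i) = (0.1663 + 0.03789i)
|100⟩: (0.3062 + 0.3734i)(0.6585)(-0.9659) = (-0.1948 - 0.2375i)
|101⟩: (0.3062 + 0.3734i)(0.6585)(0.2524 + 0.05749i) = (0.03676 + 0.07365i)
|110⟩: (0.3062 + 0.3734i)(0.7526)(-0.9659) = (-0.2226 - 0.2714i)
|111⟩: (0.3062 + 0.3734i)(0.7526)(0.2524 + 0.05749i) = (0.04201 + 0.08418i)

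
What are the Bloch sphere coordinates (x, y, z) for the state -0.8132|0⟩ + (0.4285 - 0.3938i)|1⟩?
(-0.6969, 0.6405, 0.3226)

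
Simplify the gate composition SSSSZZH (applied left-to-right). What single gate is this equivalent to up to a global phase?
H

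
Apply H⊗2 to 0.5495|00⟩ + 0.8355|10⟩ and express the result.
0.6925|00⟩ + 0.6925|01⟩ - 0.143|10⟩ - 0.143|11⟩

H⊗2 gives amp(|y⟩) = (1/2) Σ_x (−1)^(x·y) amp(|x⟩), where x·y is the number of positions in which both x and y have a 1.
|00⟩: (0.5495 + 0.8355)/2 = 0.6925
|01⟩: (0.5495 + 0.8355)/2 = 0.6925
|10⟩: (0.5495 - 0.8355)/2 = -0.143
|11⟩: (0.5495 - 0.8355)/2 = -0.143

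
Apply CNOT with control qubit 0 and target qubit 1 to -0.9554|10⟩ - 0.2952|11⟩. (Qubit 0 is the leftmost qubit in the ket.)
-0.2952|10⟩ - 0.9554|11⟩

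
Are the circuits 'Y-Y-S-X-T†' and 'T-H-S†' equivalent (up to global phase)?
No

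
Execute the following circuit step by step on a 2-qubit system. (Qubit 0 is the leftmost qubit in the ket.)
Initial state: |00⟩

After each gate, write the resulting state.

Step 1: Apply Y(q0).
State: i|10⟩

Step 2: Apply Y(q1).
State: -|11⟩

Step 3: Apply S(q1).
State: -i|11⟩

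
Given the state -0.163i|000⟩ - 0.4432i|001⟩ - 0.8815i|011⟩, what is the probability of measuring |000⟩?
0.02657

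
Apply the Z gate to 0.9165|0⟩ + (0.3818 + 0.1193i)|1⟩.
0.9165|0⟩ + (-0.3818 - 0.1193i)|1⟩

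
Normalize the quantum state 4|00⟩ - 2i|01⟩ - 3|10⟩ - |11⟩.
0.7303|00⟩ - 0.3651i|01⟩ - 0.5477|10⟩ - 0.1826|11⟩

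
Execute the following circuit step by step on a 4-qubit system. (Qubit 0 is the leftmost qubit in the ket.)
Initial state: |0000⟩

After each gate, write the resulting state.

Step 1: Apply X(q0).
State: |1000⟩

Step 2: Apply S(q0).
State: i|1000⟩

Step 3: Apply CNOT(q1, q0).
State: i|1000⟩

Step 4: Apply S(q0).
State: -|1000⟩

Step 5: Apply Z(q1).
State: -|1000⟩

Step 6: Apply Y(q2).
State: -i|1010⟩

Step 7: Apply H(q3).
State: -(1/√2)i|1010⟩ - (1/√2)i|1011⟩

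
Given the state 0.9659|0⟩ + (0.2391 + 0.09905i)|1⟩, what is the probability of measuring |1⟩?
0.06698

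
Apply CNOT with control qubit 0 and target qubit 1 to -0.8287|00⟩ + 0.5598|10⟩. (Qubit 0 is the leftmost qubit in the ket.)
-0.8287|00⟩ + 0.5598|11⟩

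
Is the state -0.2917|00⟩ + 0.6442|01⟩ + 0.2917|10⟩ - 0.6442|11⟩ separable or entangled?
Separable

Writing the state as a|00⟩ + b|01⟩ + c|10⟩ + d|11⟩, it is a product state iff ad − bc = 0.
Here (a, b, c, d) = (-0.2917, 0.6442, 0.2917, -0.6442): ad − bc = (-0.2917)(-0.6442) − (0.6442)(0.2917) = 0, so the state is separable.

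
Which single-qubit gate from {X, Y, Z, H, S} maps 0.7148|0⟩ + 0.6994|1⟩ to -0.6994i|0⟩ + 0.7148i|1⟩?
Y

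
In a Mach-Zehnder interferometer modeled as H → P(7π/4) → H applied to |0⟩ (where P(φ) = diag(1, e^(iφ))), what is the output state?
(0.8536 - (1/√8)i)|0⟩ + (0.1464 + (1/√8)i)|1⟩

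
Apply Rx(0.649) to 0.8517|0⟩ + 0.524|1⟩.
(0.8073 - 0.1671i)|0⟩ + (0.4967 - 0.2716i)|1⟩

Rx(0.649) = [[cos(θ/2), −i·sin(θ/2)], [−i·sin(θ/2), cos(θ/2)]]; θ = 0.649, cos(θ/2) ≈ 0.94781, sin(θ/2) ≈ 0.318835.
With a = amp(|0⟩) = 0.8517 and b = amp(|1⟩) = 0.524:
new amp(|0⟩) = (0.94781)·a + (-0.318835i)·b = (0.8073 - 0.1671i)
new amp(|1⟩) = (-0.318835i)·a + (0.94781)·b = (0.4967 - 0.2716i)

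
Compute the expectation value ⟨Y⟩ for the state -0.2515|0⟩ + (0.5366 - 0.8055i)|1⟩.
0.4052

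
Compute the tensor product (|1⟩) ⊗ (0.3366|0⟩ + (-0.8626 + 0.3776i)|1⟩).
0.3366|10⟩ + (-0.8626 + 0.3776i)|11⟩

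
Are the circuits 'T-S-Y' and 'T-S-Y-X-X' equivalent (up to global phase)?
Yes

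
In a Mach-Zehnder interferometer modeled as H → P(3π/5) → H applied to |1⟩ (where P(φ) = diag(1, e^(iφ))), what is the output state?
(0.6545 - 0.4755i)|0⟩ + (0.3455 + 0.4755i)|1⟩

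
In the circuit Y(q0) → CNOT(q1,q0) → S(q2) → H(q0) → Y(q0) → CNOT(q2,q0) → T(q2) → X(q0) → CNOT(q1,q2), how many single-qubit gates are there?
6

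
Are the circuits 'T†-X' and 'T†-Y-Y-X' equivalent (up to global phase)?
Yes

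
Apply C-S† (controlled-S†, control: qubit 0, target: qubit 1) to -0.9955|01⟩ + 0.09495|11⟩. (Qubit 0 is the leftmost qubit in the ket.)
-0.9955|01⟩ - 0.09495i|11⟩

C-S† leaves the control-|0⟩ kets |00⟩, |01⟩ unchanged and applies S† to qubit 1 on the control-|1⟩ pair (|10⟩, |11⟩).
S† = [[1, 0], [0, -i]].
With a = amp(|10⟩) = 0 and b = amp(|11⟩) = 0.09495:
new amp(|10⟩) = (1)·a = 0
new amp(|11⟩) = (-i)·b = -0.09495i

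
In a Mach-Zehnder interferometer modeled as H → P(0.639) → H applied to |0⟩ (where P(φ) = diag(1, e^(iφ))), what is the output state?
(0.9013 + 0.2982i)|0⟩ + (0.09865 - 0.2982i)|1⟩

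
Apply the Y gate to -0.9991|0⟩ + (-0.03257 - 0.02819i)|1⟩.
(-0.02819 + 0.03257i)|0⟩ - 0.9991i|1⟩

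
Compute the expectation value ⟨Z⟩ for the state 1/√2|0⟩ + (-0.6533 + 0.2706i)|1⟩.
-0.00002525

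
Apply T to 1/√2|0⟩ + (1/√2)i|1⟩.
1/√2|0⟩ + (-1/2 + (1/2)i)|1⟩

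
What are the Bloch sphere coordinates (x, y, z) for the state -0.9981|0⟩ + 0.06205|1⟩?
(-0.1239, 0, 0.9924)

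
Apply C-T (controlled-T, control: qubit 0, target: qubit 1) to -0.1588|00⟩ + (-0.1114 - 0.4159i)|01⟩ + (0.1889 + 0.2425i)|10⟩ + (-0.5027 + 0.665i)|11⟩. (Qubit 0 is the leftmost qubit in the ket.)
-0.1588|00⟩ + (-0.1114 - 0.4159i)|01⟩ + (0.1889 + 0.2425i)|10⟩ + (-0.8257 + 0.1148i)|11⟩

C-T leaves the control-|0⟩ kets |00⟩, |01⟩ unchanged and applies T to qubit 1 on the control-|1⟩ pair (|10⟩, |11⟩).
T = [[1, 0], [0, (1/√2 + (1/√2)i)]].
With a = amp(|10⟩) = (0.1889 + 0.2425i) and b = amp(|11⟩) = (-0.5027 + 0.665i):
new amp(|10⟩) = (1)·a = (0.1889 + 0.2425i)
new amp(|11⟩) = (1/√2 + (1/√2)i)·b = (-0.8257 + 0.1148i)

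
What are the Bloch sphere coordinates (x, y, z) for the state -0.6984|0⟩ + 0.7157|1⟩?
(-0.9997, 0, -0.02446)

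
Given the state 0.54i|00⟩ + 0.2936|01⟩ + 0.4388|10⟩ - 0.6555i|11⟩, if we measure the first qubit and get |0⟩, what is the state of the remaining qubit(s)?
0.8785i|0⟩ + 0.4777|1⟩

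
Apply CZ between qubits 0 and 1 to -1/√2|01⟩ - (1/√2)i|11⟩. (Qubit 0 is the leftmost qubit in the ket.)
-1/√2|01⟩ + (1/√2)i|11⟩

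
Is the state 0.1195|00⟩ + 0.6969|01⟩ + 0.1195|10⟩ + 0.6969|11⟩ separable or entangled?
Separable

Writing the state as a|00⟩ + b|01⟩ + c|10⟩ + d|11⟩, it is a product state iff ad − bc = 0.
Here (a, b, c, d) = (0.1195, 0.6969, 0.1195, 0.6969): ad − bc = (0.1195)(0.6969) − (0.6969)(0.1195) = 0, so the state is separable.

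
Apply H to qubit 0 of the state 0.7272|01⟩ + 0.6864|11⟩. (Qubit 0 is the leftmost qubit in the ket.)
0.9996|01⟩ + 0.02885|11⟩

H on qubit 0 mixes each pair of kets that differ only in qubit 0: amplitudes (a, b) of (|…0…⟩, |…1…⟩) become ((a + b)/√2, (a − b)/√2). Kets absent from the input have amplitude 0.
(|01⟩, |11⟩): (a, b) = (0.7272, 0.6864) → (0.9996, 0.02885)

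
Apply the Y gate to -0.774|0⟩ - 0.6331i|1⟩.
-0.6331|0⟩ - 0.774i|1⟩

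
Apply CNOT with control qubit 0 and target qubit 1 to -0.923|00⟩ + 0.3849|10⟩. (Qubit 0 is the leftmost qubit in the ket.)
-0.923|00⟩ + 0.3849|11⟩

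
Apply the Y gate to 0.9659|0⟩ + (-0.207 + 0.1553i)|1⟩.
(0.1553 + 0.207i)|0⟩ + 0.9659i|1⟩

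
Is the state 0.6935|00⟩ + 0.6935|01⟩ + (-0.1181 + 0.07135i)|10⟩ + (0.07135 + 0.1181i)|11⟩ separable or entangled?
Entangled

Writing the state as a|00⟩ + b|01⟩ + c|10⟩ + d|11⟩, it is a product state iff ad − bc = 0.
Here (a, b, c, d) = (0.6935, 0.6935, (-0.1181 + 0.07135i), (0.07135 + 0.1181i)): ad − bc = (0.6935)(0.07135 + 0.1181i) − (0.6935)(-0.1181 + 0.07135i) = (0.1314 + 0.03242i) ≠ 0, so the state is entangled.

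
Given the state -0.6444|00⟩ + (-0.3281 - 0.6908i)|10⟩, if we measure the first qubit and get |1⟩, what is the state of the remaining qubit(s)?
(-0.429 - 0.9033i)|0⟩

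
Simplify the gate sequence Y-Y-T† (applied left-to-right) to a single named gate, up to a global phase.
T†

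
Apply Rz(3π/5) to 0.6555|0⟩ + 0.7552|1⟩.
(0.3853 - 0.5303i)|0⟩ + (0.4439 + 0.611i)|1⟩

Rz(3π/5) = [[e^(−iθ/2), 0], [0, e^(iθ/2)]] with e^(±iθ/2) = cos(θ/2) ± i·sin(θ/2); θ = 3π/5, cos(θ/2) ≈ 0.587785, sin(θ/2) ≈ 0.809017.
With a = amp(|0⟩) = 0.6555 and b = amp(|1⟩) = 0.7552:
new amp(|0⟩) = (0.587785 - 0.809017i)·a = (0.3853 - 0.5303i)
new amp(|1⟩) = (0.587785 + 0.809017i)·b = (0.4439 + 0.611i)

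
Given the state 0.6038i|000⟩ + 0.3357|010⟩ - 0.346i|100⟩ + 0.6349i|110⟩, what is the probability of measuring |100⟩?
0.1197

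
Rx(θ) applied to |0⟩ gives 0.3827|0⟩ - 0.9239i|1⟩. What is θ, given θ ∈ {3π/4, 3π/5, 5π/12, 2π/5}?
3π/4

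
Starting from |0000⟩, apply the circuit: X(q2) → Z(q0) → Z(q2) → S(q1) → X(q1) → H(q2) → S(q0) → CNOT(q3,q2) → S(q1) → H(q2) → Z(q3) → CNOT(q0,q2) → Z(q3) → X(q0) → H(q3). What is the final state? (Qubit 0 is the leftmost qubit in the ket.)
-(1/√2)i|1110⟩ - (1/√2)i|1111⟩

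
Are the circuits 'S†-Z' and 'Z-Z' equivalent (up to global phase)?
No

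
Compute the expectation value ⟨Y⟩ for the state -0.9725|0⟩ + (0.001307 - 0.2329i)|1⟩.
0.453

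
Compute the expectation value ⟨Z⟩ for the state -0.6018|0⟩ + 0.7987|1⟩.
-0.2758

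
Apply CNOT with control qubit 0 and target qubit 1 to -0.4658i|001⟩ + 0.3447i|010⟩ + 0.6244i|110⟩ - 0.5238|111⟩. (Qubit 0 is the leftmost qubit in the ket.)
-0.4658i|001⟩ + 0.3447i|010⟩ + 0.6244i|100⟩ - 0.5238|101⟩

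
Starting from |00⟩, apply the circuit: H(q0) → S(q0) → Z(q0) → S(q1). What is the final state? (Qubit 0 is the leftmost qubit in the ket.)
1/√2|00⟩ - (1/√2)i|10⟩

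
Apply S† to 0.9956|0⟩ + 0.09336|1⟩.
0.9956|0⟩ - 0.09336i|1⟩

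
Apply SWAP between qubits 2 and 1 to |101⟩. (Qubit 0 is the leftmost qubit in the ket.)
|110⟩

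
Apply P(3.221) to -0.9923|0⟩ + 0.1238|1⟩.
-0.9923|0⟩ + (-0.1234 - 0.00982i)|1⟩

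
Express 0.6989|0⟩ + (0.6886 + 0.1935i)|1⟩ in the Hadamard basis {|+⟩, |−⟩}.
(0.9811 + 0.1368i)|+⟩ + (0.007283 - 0.1368i)|−⟩

With |ψ⟩ = α|0⟩ + β|1⟩, the Hadamard-basis coefficients are ⟨+|ψ⟩ = (α + β)/√2 and ⟨−|ψ⟩ = (α − β)/√2.
Here α = 0.6989, β = (0.6886 + 0.1935i): (α + β)/√2 = (0.9811 + 0.1368i), (α − β)/√2 = (0.007283 - 0.1368i).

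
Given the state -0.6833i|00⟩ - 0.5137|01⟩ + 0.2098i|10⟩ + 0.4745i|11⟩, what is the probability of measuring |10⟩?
0.04402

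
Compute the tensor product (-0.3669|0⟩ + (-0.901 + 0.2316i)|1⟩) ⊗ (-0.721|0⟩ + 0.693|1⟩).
0.2645|00⟩ - 0.2543|01⟩ + (0.6496 - 0.167i)|10⟩ + (-0.6244 + 0.1605i)|11⟩

amp(|b₁b₂…⟩) = product of the factor amplitudes for bits b₁, b₂, …; only kets whose every factor amplitude is nonzero survive.
|00⟩: (-0.3669)(-0.721) = 0.2645
|01⟩: (-0.3669)(0.693) = -0.2543
|10⟩: (-0.901 + 0.2316i)(-0.721) = (0.6496 - 0.167i)
|11⟩: (-0.901 + 0.2316i)(0.693) = (-0.6244 + 0.1605i)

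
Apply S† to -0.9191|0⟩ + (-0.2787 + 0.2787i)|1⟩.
-0.9191|0⟩ + (0.2787 + 0.2787i)|1⟩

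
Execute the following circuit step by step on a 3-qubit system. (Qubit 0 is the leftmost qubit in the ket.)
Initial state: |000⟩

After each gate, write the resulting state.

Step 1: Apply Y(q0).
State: i|100⟩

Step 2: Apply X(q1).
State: i|110⟩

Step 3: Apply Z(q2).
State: i|110⟩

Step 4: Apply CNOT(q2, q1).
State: i|110⟩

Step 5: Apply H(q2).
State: (1/√2)i|110⟩ + (1/√2)i|111⟩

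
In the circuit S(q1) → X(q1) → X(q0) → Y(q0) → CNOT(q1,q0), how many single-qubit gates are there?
4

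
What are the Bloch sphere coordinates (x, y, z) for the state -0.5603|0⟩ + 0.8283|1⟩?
(-0.9282, 0, -0.3721)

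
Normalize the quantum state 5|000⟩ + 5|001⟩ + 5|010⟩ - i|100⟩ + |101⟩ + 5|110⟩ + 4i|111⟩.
0.4603|000⟩ + 0.4603|001⟩ + 0.4603|010⟩ - 0.09206i|100⟩ + 0.09206|101⟩ + 0.4603|110⟩ + 0.3682i|111⟩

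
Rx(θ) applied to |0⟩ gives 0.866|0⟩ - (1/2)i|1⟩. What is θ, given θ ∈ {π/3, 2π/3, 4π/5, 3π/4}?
π/3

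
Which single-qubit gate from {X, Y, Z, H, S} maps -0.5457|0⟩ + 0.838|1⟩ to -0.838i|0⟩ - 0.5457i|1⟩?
Y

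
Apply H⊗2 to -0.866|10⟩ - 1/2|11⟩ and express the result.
-0.683|00⟩ - 0.183|01⟩ + 0.683|10⟩ + 0.183|11⟩

H⊗2 gives amp(|y⟩) = (1/2) Σ_x (−1)^(x·y) amp(|x⟩), where x·y is the number of positions in which both x and y have a 1.
|00⟩: (-0.866 - 1/2)/2 = -0.683
|01⟩: (-0.866 + 1/2)/2 = -0.183
|10⟩: (0.866 + 1/2)/2 = 0.683
|11⟩: (0.866 - 1/2)/2 = 0.183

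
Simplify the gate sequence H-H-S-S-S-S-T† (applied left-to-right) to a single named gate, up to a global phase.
T†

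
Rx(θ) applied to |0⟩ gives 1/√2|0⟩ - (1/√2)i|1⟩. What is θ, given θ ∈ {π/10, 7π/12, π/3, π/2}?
π/2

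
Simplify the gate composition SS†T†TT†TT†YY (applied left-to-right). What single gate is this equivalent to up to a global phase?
T†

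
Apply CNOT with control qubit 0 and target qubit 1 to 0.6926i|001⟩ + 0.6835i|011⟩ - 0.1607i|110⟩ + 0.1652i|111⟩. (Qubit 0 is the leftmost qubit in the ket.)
0.6926i|001⟩ + 0.6835i|011⟩ - 0.1607i|100⟩ + 0.1652i|101⟩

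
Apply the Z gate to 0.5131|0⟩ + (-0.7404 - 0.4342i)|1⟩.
0.5131|0⟩ + (0.7404 + 0.4342i)|1⟩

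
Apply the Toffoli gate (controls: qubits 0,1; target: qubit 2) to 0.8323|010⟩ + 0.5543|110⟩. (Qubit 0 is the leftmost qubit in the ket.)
0.8323|010⟩ + 0.5543|111⟩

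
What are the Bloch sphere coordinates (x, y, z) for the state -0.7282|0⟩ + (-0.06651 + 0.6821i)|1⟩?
(0.09687, -0.9934, 0.06059)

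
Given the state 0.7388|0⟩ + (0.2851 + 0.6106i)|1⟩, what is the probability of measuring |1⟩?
0.4541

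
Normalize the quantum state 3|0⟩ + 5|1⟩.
0.5145|0⟩ + 0.8575|1⟩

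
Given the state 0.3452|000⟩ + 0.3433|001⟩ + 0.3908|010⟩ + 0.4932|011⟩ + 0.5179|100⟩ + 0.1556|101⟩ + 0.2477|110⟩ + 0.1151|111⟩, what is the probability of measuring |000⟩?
0.1192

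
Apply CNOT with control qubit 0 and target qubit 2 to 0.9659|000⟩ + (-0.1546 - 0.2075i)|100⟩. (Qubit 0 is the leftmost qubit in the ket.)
0.9659|000⟩ + (-0.1546 - 0.2075i)|101⟩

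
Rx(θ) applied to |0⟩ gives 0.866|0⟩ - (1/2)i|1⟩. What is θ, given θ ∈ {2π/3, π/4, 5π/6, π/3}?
π/3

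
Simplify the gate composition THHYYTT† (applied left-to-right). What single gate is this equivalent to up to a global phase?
T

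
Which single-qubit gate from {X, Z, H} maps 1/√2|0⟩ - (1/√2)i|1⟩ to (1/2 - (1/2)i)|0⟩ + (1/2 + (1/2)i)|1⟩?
H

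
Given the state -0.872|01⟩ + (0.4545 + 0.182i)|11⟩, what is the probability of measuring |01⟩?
0.7604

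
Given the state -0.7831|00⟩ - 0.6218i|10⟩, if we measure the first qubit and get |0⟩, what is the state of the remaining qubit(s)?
-|0⟩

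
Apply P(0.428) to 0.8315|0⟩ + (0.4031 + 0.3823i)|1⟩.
0.8315|0⟩ + (0.2081 + 0.5151i)|1⟩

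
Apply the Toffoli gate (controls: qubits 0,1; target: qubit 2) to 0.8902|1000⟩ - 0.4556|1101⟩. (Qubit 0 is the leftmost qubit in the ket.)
0.8902|1000⟩ - 0.4556|1111⟩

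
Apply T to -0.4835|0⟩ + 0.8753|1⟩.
-0.4835|0⟩ + (0.6189 + 0.6189i)|1⟩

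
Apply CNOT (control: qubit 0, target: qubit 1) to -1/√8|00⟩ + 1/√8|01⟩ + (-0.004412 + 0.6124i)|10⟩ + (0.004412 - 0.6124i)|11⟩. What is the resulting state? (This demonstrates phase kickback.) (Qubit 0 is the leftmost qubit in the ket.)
-1/√8|00⟩ + 1/√8|01⟩ + (0.004412 - 0.6124i)|10⟩ + (-0.004412 + 0.6124i)|11⟩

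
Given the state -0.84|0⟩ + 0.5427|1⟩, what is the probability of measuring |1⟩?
0.2945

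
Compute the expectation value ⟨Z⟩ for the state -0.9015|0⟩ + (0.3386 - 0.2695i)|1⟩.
0.6254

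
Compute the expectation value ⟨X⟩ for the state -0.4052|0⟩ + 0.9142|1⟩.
-0.7409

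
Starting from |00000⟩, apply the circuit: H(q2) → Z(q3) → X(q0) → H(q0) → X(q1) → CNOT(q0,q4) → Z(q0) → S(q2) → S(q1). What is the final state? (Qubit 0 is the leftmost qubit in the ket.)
(1/2)i|01000⟩ - 1/2|01100⟩ + (1/2)i|11001⟩ - 1/2|11101⟩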